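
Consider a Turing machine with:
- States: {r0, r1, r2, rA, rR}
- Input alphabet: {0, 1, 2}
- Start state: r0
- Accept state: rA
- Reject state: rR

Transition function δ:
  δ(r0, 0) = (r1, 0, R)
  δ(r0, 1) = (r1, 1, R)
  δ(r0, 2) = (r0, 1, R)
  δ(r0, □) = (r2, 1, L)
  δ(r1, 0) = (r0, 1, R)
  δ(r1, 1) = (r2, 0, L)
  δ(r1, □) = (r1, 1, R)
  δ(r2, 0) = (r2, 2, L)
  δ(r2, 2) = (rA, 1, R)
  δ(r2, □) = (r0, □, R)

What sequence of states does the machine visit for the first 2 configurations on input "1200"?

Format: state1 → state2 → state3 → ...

Execution trace:
Initial: [r0]1200
Step 1: δ(r0, 1) = (r1, 1, R) → 1[r1]200

No transition is defined for δ(r1, 2). By convention the machine halts and rejects.

State sequence: r0 → r1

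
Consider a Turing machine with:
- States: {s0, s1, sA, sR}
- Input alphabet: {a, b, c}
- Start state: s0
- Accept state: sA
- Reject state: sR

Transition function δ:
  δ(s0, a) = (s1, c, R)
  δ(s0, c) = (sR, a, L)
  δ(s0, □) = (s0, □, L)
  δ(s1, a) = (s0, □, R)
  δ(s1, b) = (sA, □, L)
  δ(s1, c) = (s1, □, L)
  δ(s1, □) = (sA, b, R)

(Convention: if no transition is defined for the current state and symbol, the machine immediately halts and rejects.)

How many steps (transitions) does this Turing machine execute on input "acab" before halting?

Execution trace:
Initial: [s0]acab
Step 1: δ(s0, a) = (s1, c, R) → c[s1]cab
Step 2: δ(s1, c) = (s1, □, L) → [s1]c□ab
Step 3: δ(s1, c) = (s1, □, L) → [s1]□□□ab
Step 4: δ(s1, □) = (sA, b, R) → b[sA]□□ab

The machine reaches the accept state sA and halts.

The machine executed 4 steps before halting.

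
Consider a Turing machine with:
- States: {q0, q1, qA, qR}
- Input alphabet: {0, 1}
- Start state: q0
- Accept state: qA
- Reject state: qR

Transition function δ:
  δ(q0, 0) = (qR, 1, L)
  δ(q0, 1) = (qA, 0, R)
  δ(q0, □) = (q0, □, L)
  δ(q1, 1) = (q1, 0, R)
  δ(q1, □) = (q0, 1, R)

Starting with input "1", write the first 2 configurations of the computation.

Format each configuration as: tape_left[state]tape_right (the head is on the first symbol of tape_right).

Transitions applied:
Step 1: δ(q0, 1) = (qA, 0, R)

The first 2 configurations are:
[q0]1 ⊢ 0[qA]□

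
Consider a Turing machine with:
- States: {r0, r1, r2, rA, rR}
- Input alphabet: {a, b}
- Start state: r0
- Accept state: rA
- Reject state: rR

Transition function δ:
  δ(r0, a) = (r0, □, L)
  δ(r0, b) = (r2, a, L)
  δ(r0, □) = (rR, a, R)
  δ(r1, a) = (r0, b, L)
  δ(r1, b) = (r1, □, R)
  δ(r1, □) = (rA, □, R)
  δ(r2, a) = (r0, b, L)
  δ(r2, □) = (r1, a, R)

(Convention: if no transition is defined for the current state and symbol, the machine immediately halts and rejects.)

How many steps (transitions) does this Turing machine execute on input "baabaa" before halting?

Execution trace:
Initial: [r0]baabaa
Step 1: δ(r0, b) = (r2, a, L) → [r2]□aaabaa
Step 2: δ(r2, □) = (r1, a, R) → a[r1]aaabaa
Step 3: δ(r1, a) = (r0, b, L) → [r0]abaabaa
Step 4: δ(r0, a) = (r0, □, L) → [r0]□□baabaa
Step 5: δ(r0, □) = (rR, a, R) → a[rR]□baabaa

The machine reaches the reject state rR and halts.

The machine executed 5 steps before halting.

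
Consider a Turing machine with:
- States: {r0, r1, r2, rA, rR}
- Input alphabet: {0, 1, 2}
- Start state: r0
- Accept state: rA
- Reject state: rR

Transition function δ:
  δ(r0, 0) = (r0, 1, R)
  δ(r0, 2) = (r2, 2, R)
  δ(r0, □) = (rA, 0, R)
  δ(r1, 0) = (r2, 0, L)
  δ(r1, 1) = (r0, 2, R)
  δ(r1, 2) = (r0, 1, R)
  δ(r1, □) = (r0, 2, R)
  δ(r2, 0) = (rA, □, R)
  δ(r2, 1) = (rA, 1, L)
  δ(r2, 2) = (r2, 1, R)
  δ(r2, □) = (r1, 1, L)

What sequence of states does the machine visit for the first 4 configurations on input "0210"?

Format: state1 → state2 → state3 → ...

Execution trace:
Initial: [r0]0210
Step 1: δ(r0, 0) = (r0, 1, R) → 1[r0]210
Step 2: δ(r0, 2) = (r2, 2, R) → 12[r2]10
Step 3: δ(r2, 1) = (rA, 1, L) → 1[rA]210

The machine reaches the accept state rA and halts.

State sequence: r0 → r0 → r2 → rA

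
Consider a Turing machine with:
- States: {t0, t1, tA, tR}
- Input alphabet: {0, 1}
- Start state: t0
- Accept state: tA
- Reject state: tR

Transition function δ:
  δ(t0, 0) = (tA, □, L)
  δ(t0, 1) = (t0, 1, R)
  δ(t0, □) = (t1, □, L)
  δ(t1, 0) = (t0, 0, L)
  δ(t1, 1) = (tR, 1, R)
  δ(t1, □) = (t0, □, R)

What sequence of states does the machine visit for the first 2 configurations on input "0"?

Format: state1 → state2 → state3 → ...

Execution trace:
Initial: [t0]0
Step 1: δ(t0, 0) = (tA, □, L) → [tA]□□

The machine reaches the accept state tA and halts.

State sequence: t0 → tA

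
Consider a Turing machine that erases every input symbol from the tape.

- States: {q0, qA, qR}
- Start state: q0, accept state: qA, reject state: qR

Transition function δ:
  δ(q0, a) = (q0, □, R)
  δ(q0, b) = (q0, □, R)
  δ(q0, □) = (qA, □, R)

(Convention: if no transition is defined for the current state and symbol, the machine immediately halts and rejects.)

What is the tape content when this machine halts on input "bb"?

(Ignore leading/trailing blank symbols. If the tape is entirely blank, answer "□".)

Execution trace:
Initial: [q0]bb
Step 1: δ(q0, b) = (q0, □, R) → □[q0]b
Step 2: δ(q0, b) = (q0, □, R) → □□[q0]□
Step 3: δ(q0, □) = (qA, □, R) → □□□[qA]□

The machine reaches the accept state qA and halts.

Final tape (ignoring leading/trailing blanks): □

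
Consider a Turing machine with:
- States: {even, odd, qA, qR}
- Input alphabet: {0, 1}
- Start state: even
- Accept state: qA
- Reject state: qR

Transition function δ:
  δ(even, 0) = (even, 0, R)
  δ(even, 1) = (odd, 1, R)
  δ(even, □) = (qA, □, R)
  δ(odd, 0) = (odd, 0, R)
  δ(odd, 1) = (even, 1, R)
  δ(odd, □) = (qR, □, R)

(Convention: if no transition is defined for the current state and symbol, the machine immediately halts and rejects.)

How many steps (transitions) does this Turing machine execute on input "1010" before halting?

Execution trace:
Initial: [even]1010
Step 1: δ(even, 1) = (odd, 1, R) → 1[odd]010
Step 2: δ(odd, 0) = (odd, 0, R) → 10[odd]10
Step 3: δ(odd, 1) = (even, 1, R) → 101[even]0
Step 4: δ(even, 0) = (even, 0, R) → 1010[even]□
Step 5: δ(even, □) = (qA, □, R) → 1010□[qA]□

The machine reaches the accept state qA and halts.

The machine executed 5 steps before halting.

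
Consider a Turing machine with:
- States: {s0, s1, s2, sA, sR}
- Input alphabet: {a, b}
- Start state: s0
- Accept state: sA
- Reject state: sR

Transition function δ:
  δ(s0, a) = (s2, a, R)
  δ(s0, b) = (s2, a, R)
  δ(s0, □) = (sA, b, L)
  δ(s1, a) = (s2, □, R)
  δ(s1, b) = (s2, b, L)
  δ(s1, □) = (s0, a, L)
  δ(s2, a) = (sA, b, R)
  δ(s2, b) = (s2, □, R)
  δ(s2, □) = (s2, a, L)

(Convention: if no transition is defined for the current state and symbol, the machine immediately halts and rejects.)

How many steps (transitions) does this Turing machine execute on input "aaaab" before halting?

Execution trace:
Initial: [s0]aaaab
Step 1: δ(s0, a) = (s2, a, R) → a[s2]aaab
Step 2: δ(s2, a) = (sA, b, R) → ab[sA]aab

The machine reaches the accept state sA and halts.

The machine executed 2 steps before halting.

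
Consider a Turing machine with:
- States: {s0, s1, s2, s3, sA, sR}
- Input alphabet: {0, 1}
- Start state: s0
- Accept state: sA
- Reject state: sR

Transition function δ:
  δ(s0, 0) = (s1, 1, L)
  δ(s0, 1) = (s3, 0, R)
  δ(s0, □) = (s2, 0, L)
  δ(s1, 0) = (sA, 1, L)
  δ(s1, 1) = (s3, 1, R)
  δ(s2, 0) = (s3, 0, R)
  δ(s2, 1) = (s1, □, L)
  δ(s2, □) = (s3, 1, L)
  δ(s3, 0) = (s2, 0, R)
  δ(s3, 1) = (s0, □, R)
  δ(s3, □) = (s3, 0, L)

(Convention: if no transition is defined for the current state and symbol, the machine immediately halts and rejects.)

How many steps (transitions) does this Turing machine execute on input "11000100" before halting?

Execution trace:
Initial: [s0]11000100
Step 1: δ(s0, 1) = (s3, 0, R) → 0[s3]1000100
Step 2: δ(s3, 1) = (s0, □, R) → 0□[s0]000100
Step 3: δ(s0, 0) = (s1, 1, L) → 0[s1]□100100

No transition is defined for δ(s1, □). By convention the machine halts and rejects.

The machine executed 3 steps before halting.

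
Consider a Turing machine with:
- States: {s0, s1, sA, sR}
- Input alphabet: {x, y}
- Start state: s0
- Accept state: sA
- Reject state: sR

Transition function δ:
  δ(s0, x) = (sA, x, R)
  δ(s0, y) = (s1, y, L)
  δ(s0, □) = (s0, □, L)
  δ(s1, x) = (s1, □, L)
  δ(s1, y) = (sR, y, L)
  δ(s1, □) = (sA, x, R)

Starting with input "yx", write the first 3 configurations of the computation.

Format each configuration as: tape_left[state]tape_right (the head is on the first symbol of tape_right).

Transitions applied:
Step 1: δ(s0, y) = (s1, y, L)
Step 2: δ(s1, □) = (sA, x, R)

The first 3 configurations are:
[s0]yx ⊢ [s1]□yx ⊢ x[sA]yx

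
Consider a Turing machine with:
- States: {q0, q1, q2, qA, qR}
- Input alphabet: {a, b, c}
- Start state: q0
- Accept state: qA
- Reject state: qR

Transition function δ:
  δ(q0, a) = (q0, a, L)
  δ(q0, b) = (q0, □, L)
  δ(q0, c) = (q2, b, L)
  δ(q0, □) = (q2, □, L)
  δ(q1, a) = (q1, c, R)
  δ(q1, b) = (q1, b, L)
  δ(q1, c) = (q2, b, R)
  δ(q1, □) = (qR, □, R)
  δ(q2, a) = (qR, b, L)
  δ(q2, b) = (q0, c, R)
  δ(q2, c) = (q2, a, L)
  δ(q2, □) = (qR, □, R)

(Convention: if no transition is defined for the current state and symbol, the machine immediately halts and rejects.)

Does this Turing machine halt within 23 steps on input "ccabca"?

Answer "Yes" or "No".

Execution trace:
Initial: [q0]ccabca
Step 1: δ(q0, c) = (q2, b, L) → [q2]□bcabca
Step 2: δ(q2, □) = (qR, □, R) → □[qR]bcabca

The machine reaches the reject state qR and halts.
The machine halted after 2 steps (within the 23-step bound).

Answer: Yes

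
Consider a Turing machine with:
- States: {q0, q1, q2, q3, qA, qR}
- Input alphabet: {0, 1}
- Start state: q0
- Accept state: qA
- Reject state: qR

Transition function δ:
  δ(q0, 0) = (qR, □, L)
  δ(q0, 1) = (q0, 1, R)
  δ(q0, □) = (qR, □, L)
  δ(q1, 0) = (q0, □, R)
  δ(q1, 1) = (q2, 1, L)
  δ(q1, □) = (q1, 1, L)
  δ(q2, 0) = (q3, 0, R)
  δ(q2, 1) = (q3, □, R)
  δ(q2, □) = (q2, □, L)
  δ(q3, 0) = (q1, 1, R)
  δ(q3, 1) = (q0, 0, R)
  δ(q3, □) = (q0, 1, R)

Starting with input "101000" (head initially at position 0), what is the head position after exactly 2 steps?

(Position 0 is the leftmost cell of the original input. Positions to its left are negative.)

Execution trace (head position shown):
Step 0: [q0]101000  (head at position 0)
Step 1: move right → 1[q0]01000  (head at position 1)
Step 2: move left → [qR]1□1000  (head at position 0)

After 2 steps, the head is at position 0.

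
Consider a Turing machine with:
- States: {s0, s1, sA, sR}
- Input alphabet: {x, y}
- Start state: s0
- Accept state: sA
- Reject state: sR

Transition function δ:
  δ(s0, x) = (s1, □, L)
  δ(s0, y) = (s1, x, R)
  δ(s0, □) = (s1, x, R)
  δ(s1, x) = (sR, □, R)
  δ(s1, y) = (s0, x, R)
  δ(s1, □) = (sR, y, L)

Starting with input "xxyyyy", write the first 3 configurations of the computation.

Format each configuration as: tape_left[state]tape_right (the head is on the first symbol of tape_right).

Transitions applied:
Step 1: δ(s0, x) = (s1, □, L)
Step 2: δ(s1, □) = (sR, y, L)

The first 3 configurations are:
[s0]xxyyyy ⊢ [s1]□□xyyyy ⊢ [sR]□y□xyyyy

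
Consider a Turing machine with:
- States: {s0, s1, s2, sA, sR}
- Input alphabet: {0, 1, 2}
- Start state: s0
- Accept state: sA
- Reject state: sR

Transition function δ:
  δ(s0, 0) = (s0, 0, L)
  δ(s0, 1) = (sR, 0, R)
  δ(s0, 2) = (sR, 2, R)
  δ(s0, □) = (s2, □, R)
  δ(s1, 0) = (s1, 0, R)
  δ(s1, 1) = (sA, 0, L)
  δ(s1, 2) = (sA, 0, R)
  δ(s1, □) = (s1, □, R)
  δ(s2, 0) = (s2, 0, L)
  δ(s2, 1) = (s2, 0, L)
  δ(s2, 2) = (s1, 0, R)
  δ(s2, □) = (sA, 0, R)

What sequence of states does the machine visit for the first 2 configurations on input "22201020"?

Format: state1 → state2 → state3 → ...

Execution trace:
Initial: [s0]22201020
Step 1: δ(s0, 2) = (sR, 2, R) → 2[sR]2201020

The machine reaches the reject state sR and halts.

State sequence: s0 → sR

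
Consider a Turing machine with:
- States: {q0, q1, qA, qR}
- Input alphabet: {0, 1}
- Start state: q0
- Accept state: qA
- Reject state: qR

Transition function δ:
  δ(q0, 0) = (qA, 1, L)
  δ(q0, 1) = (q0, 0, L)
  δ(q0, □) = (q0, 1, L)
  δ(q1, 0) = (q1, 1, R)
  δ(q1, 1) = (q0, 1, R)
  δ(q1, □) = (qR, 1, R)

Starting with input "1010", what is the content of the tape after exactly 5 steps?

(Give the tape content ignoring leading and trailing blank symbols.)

Execution trace:
Initial: [q0]1010
Step 1: δ(q0, 1) = (q0, 0, L) → [q0]□0010
Step 2: δ(q0, □) = (q0, 1, L) → [q0]□10010
Step 3: δ(q0, □) = (q0, 1, L) → [q0]□110010
Step 4: δ(q0, □) = (q0, 1, L) → [q0]□1110010
Step 5: δ(q0, □) = (q0, 1, L) → [q0]□11110010

After 5 steps, the tape (ignoring leading/trailing blanks) is: 11110010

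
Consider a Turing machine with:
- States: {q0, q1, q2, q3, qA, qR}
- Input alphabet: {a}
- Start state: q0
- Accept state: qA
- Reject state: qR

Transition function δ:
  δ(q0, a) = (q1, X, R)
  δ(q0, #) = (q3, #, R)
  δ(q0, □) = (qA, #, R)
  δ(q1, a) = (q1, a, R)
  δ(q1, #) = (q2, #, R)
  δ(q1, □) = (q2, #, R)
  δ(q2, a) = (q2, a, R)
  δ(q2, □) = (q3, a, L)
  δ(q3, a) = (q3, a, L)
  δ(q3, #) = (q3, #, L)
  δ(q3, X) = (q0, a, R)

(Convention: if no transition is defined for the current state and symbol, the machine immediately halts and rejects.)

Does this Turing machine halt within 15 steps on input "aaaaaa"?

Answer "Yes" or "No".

Execution trace:
Initial: [q0]aaaaaa
Step 1: δ(q0, a) = (q1, X, R) → X[q1]aaaaa
Step 2: δ(q1, a) = (q1, a, R) → Xa[q1]aaaa
Step 3: δ(q1, a) = (q1, a, R) → Xaa[q1]aaa
Step 4: δ(q1, a) = (q1, a, R) → Xaaa[q1]aa
Step 5: δ(q1, a) = (q1, a, R) → Xaaaa[q1]a
Step 6: δ(q1, a) = (q1, a, R) → Xaaaaa[q1]□
Step 7: δ(q1, □) = (q2, #, R) → Xaaaaa#[q2]□
Step 8: δ(q2, □) = (q3, a, L) → Xaaaaa[q3]#a
Step 9: δ(q3, #) = (q3, #, L) → Xaaaa[q3]a#a
Step 10: δ(q3, a) = (q3, a, L) → Xaaa[q3]aa#a
Step 11: δ(q3, a) = (q3, a, L) → Xaa[q3]aaa#a
Step 12: δ(q3, a) = (q3, a, L) → Xa[q3]aaaa#a
Step 13: δ(q3, a) = (q3, a, L) → X[q3]aaaaa#a
Step 14: δ(q3, a) = (q3, a, L) → [q3]Xaaaaa#a
Step 15: δ(q3, X) = (q0, a, R) → a[q0]aaaaa#a

The machine has not reached a halting state after 15 steps.
The machine did not halt within the 15-step bound.

Answer: No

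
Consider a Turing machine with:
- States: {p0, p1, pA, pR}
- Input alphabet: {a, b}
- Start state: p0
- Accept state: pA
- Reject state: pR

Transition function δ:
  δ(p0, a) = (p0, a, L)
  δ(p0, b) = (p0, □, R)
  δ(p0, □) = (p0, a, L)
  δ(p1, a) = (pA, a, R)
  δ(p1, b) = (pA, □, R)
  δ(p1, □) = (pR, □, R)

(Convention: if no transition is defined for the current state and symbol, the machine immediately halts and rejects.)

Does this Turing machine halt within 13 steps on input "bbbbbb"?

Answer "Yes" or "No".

Execution trace:
Initial: [p0]bbbbbb
Step 1: δ(p0, b) = (p0, □, R) → □[p0]bbbbb
Step 2: δ(p0, b) = (p0, □, R) → □□[p0]bbbb
Step 3: δ(p0, b) = (p0, □, R) → □□□[p0]bbb
Step 4: δ(p0, b) = (p0, □, R) → □□□□[p0]bb
Step 5: δ(p0, b) = (p0, □, R) → □□□□□[p0]b
Step 6: δ(p0, b) = (p0, □, R) → □□□□□□[p0]□
Step 7: δ(p0, □) = (p0, a, L) → □□□□□[p0]□a
Step 8: δ(p0, □) = (p0, a, L) → □□□□[p0]□aa
Step 9: δ(p0, □) = (p0, a, L) → □□□[p0]□aaa
Step 10: δ(p0, □) = (p0, a, L) → □□[p0]□aaaa
Step 11: δ(p0, □) = (p0, a, L) → □[p0]□aaaaa
Step 12: δ(p0, □) = (p0, a, L) → [p0]□aaaaaa
Step 13: δ(p0, □) = (p0, a, L) → [p0]□aaaaaaa

The machine has not reached a halting state after 13 steps.
The machine did not halt within the 13-step bound.

Answer: No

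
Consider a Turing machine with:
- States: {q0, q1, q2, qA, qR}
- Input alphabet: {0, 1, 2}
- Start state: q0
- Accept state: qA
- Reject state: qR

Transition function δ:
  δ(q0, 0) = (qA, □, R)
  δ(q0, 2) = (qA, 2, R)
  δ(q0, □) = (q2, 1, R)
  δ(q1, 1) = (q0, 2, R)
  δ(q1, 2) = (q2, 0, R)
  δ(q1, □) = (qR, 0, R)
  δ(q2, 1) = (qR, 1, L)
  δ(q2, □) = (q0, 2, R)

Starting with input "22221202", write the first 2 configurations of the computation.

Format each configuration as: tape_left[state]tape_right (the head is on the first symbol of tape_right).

Transitions applied:
Step 1: δ(q0, 2) = (qA, 2, R)

The first 2 configurations are:
[q0]22221202 ⊢ 2[qA]2221202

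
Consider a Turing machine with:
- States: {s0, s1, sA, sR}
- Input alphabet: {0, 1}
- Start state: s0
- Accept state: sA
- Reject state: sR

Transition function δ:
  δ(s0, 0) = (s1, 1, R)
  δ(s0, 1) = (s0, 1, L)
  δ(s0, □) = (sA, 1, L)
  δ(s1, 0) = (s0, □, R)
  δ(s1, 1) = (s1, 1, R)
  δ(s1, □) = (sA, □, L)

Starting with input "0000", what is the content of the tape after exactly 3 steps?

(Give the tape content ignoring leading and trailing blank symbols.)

Execution trace:
Initial: [s0]0000
Step 1: δ(s0, 0) = (s1, 1, R) → 1[s1]000
Step 2: δ(s1, 0) = (s0, □, R) → 1□[s0]00
Step 3: δ(s0, 0) = (s1, 1, R) → 1□1[s1]0

After 3 steps, the tape (ignoring leading/trailing blanks) is: 1□10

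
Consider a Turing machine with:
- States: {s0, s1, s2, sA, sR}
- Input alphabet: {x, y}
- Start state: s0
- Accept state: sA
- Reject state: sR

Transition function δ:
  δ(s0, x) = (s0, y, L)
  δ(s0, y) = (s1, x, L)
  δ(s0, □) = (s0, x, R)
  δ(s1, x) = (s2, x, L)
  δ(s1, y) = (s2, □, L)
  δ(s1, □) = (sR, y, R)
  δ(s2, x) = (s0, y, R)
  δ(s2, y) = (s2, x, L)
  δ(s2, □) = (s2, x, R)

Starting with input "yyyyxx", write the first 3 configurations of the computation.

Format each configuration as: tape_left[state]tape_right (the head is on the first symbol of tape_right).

Transitions applied:
Step 1: δ(s0, y) = (s1, x, L)
Step 2: δ(s1, □) = (sR, y, R)

The first 3 configurations are:
[s0]yyyyxx ⊢ [s1]□xyyyxx ⊢ y[sR]xyyyxx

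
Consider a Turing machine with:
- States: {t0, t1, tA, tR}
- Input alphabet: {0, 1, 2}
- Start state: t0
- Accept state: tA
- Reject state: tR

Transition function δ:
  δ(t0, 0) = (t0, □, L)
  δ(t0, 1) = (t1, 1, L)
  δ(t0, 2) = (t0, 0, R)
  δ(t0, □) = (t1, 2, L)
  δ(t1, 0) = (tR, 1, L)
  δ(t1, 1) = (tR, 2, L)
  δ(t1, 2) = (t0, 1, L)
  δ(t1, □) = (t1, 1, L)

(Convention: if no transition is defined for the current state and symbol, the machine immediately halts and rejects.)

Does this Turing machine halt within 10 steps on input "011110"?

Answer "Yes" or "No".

Execution trace:
Initial: [t0]011110
Step 1: δ(t0, 0) = (t0, □, L) → [t0]□□11110
Step 2: δ(t0, □) = (t1, 2, L) → [t1]□2□11110
Step 3: δ(t1, □) = (t1, 1, L) → [t1]□12□11110
Step 4: δ(t1, □) = (t1, 1, L) → [t1]□112□11110
Step 5: δ(t1, □) = (t1, 1, L) → [t1]□1112□11110
Step 6: δ(t1, □) = (t1, 1, L) → [t1]□11112□11110
Step 7: δ(t1, □) = (t1, 1, L) → [t1]□111112□11110
Step 8: δ(t1, □) = (t1, 1, L) → [t1]□1111112□11110
Step 9: δ(t1, □) = (t1, 1, L) → [t1]□11111112□11110
Step 10: δ(t1, □) = (t1, 1, L) → [t1]□111111112□11110

The machine has not reached a halting state after 10 steps.
The machine did not halt within the 10-step bound.

Answer: No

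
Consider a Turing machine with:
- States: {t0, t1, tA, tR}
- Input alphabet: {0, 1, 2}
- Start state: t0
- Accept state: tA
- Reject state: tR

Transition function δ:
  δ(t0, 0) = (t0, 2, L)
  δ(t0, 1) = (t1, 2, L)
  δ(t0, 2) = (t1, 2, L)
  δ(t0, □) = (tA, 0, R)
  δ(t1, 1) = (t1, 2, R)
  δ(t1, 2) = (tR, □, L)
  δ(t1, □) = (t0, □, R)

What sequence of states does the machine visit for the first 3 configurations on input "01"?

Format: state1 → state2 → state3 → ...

Execution trace:
Initial: [t0]01
Step 1: δ(t0, 0) = (t0, 2, L) → [t0]□21
Step 2: δ(t0, □) = (tA, 0, R) → 0[tA]21

The machine reaches the accept state tA and halts.

State sequence: t0 → t0 → tA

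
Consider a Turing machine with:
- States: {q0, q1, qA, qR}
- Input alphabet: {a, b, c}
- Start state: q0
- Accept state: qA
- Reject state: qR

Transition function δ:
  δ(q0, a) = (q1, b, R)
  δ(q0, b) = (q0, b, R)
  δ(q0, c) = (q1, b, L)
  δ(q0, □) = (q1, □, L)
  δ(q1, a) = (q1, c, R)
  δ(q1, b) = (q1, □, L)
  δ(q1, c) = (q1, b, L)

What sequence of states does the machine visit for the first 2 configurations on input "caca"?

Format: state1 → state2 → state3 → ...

Execution trace:
Initial: [q0]caca
Step 1: δ(q0, c) = (q1, b, L) → [q1]□baca

No transition is defined for δ(q1, □). By convention the machine halts and rejects.

State sequence: q0 → q1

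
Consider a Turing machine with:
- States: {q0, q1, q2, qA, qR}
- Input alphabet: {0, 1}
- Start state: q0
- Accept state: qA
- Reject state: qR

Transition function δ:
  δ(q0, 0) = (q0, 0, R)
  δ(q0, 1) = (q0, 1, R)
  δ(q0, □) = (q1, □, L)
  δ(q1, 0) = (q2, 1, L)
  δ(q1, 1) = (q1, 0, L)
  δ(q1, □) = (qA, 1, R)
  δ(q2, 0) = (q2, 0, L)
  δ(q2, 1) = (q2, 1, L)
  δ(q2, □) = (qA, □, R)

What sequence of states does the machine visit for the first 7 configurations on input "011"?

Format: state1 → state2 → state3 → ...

Execution trace:
Initial: [q0]011
Step 1: δ(q0, 0) = (q0, 0, R) → 0[q0]11
Step 2: δ(q0, 1) = (q0, 1, R) → 01[q0]1
Step 3: δ(q0, 1) = (q0, 1, R) → 011[q0]□
Step 4: δ(q0, □) = (q1, □, L) → 01[q1]1□
Step 5: δ(q1, 1) = (q1, 0, L) → 0[q1]10□
Step 6: δ(q1, 1) = (q1, 0, L) → [q1]000□

State sequence: q0 → q0 → q0 → q0 → q1 → q1 → q1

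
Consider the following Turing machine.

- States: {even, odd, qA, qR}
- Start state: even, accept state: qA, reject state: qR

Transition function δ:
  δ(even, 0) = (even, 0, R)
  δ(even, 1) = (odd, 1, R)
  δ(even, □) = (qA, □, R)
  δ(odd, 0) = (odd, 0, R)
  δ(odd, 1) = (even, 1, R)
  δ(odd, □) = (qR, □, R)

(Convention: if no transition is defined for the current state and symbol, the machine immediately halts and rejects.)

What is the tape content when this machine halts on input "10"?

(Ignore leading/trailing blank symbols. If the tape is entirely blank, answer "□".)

Execution trace:
Initial: [even]10
Step 1: δ(even, 1) = (odd, 1, R) → 1[odd]0
Step 2: δ(odd, 0) = (odd, 0, R) → 10[odd]□
Step 3: δ(odd, □) = (qR, □, R) → 10□[qR]□

The machine reaches the reject state qR and halts.

Final tape (ignoring leading/trailing blanks): 10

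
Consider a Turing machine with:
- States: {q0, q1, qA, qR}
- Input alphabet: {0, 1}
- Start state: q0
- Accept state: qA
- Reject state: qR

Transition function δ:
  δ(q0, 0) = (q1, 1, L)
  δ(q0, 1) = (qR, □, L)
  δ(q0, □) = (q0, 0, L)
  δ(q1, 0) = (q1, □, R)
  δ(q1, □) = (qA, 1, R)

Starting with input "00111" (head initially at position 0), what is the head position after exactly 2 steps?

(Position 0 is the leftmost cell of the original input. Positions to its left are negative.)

Execution trace (head position shown):
Step 0: [q0]00111  (head at position 0)
Step 1: move left → [q1]□10111  (head at position -1)
Step 2: move right → 1[qA]10111  (head at position 0)

After 2 steps, the head is at position 0.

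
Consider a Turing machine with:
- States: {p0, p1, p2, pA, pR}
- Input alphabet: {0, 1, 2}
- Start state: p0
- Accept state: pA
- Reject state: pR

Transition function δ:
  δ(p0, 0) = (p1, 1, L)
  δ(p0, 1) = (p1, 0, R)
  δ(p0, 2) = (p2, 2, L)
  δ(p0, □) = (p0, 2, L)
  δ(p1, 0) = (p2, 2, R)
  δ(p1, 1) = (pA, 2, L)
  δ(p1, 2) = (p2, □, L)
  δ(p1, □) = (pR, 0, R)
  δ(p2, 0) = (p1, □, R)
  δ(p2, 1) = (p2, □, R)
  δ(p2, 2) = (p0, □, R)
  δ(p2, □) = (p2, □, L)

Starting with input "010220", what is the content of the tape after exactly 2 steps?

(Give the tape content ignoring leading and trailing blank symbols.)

Execution trace:
Initial: [p0]010220
Step 1: δ(p0, 0) = (p1, 1, L) → [p1]□110220
Step 2: δ(p1, □) = (pR, 0, R) → 0[pR]110220

The machine reaches the reject state pR and halts.

After 2 steps, the tape (ignoring leading/trailing blanks) is: 0110220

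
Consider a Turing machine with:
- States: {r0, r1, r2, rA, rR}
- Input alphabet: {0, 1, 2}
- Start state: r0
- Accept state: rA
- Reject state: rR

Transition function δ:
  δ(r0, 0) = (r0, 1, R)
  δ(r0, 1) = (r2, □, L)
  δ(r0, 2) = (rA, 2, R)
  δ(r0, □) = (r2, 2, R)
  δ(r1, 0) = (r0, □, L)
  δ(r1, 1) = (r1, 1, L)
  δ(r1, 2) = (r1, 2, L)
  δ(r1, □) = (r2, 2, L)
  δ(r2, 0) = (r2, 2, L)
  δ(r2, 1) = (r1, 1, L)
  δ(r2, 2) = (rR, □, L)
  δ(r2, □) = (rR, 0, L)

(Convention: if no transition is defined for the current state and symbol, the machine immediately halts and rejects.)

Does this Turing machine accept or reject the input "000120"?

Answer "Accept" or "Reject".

Execution trace:
Initial: [r0]000120
Step 1: δ(r0, 0) = (r0, 1, R) → 1[r0]00120
Step 2: δ(r0, 0) = (r0, 1, R) → 11[r0]0120
Step 3: δ(r0, 0) = (r0, 1, R) → 111[r0]120
Step 4: δ(r0, 1) = (r2, □, L) → 11[r2]1□20
Step 5: δ(r2, 1) = (r1, 1, L) → 1[r1]11□20
Step 6: δ(r1, 1) = (r1, 1, L) → [r1]111□20
Step 7: δ(r1, 1) = (r1, 1, L) → [r1]□111□20
Step 8: δ(r1, □) = (r2, 2, L) → [r2]□2111□20
Step 9: δ(r2, □) = (rR, 0, L) → [rR]□02111□20

The machine reaches the reject state rR and halts.

Answer: Reject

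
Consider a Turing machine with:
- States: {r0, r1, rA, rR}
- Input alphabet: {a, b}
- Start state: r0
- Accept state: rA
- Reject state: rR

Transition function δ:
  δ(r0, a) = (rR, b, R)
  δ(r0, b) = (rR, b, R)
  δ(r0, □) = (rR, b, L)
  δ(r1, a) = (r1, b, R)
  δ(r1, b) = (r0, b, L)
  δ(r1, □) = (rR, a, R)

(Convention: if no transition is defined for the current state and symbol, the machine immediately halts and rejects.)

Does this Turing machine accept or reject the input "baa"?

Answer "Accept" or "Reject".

Execution trace:
Initial: [r0]baa
Step 1: δ(r0, b) = (rR, b, R) → b[rR]aa

The machine reaches the reject state rR and halts.

Answer: Reject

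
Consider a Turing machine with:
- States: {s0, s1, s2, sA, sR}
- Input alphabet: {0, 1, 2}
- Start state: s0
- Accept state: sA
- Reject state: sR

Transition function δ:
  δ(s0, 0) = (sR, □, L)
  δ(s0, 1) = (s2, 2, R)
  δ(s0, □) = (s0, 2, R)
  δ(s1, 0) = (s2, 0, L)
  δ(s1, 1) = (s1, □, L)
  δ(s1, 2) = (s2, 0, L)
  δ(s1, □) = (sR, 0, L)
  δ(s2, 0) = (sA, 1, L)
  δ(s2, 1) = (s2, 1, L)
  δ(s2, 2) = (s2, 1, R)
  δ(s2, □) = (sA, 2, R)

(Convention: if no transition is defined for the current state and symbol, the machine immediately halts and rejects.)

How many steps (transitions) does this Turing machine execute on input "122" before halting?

Execution trace:
Initial: [s0]122
Step 1: δ(s0, 1) = (s2, 2, R) → 2[s2]22
Step 2: δ(s2, 2) = (s2, 1, R) → 21[s2]2
Step 3: δ(s2, 2) = (s2, 1, R) → 211[s2]□
Step 4: δ(s2, □) = (sA, 2, R) → 2112[sA]□

The machine reaches the accept state sA and halts.

The machine executed 4 steps before halting.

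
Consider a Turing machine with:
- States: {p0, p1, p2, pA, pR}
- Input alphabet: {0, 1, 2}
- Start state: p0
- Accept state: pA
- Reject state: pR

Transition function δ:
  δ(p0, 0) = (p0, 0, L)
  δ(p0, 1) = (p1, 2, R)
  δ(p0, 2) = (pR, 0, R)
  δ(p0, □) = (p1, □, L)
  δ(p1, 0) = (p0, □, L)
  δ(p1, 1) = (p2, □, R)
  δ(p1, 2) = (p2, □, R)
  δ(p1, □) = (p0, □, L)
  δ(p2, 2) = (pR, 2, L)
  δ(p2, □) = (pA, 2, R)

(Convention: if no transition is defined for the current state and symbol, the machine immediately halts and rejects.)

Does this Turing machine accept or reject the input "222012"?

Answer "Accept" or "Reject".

Execution trace:
Initial: [p0]222012
Step 1: δ(p0, 2) = (pR, 0, R) → 0[pR]22012

The machine reaches the reject state pR and halts.

Answer: Reject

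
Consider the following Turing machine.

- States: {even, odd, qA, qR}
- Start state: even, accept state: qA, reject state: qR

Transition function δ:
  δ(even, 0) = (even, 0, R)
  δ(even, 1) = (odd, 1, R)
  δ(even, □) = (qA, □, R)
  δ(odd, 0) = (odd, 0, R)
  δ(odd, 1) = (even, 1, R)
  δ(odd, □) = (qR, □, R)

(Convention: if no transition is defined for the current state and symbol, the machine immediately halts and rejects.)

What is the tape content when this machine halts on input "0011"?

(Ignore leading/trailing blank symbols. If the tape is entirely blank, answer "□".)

Execution trace:
Initial: [even]0011
Step 1: δ(even, 0) = (even, 0, R) → 0[even]011
Step 2: δ(even, 0) = (even, 0, R) → 00[even]11
Step 3: δ(even, 1) = (odd, 1, R) → 001[odd]1
Step 4: δ(odd, 1) = (even, 1, R) → 0011[even]□
Step 5: δ(even, □) = (qA, □, R) → 0011□[qA]□

The machine reaches the accept state qA and halts.

Final tape (ignoring leading/trailing blanks): 0011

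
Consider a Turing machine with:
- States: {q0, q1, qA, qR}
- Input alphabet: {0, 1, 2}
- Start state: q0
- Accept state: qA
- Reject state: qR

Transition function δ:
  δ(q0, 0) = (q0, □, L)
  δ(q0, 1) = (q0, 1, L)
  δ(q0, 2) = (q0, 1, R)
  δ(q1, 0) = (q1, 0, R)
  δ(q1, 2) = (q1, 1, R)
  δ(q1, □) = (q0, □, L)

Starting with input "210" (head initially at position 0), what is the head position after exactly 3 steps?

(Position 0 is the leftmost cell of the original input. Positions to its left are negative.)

Execution trace (head position shown):
Step 0: [q0]210  (head at position 0)
Step 1: move right → 1[q0]10  (head at position 1)
Step 2: move left → [q0]110  (head at position 0)
Step 3: move left → [q0]□110  (head at position -1)

After 3 steps, the head is at position -1.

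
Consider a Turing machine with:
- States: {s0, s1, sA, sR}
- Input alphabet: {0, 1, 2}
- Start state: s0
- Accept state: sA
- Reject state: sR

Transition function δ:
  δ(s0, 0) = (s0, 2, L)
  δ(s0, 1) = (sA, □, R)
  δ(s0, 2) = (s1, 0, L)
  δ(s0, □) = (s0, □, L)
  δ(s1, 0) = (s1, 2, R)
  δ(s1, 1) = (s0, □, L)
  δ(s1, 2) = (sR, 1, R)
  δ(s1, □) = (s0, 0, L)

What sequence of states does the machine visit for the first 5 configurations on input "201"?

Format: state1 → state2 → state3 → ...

Execution trace:
Initial: [s0]201
Step 1: δ(s0, 2) = (s1, 0, L) → [s1]□001
Step 2: δ(s1, □) = (s0, 0, L) → [s0]□0001
Step 3: δ(s0, □) = (s0, □, L) → [s0]□□0001
Step 4: δ(s0, □) = (s0, □, L) → [s0]□□□0001

State sequence: s0 → s1 → s0 → s0 → s0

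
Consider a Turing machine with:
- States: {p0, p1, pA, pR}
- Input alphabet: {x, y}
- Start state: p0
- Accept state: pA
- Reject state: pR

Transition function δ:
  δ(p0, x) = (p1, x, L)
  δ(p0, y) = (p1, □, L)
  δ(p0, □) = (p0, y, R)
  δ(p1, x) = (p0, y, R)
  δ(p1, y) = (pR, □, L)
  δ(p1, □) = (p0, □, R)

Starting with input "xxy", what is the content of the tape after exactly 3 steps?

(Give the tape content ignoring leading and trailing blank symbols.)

Execution trace:
Initial: [p0]xxy
Step 1: δ(p0, x) = (p1, x, L) → [p1]□xxy
Step 2: δ(p1, □) = (p0, □, R) → □[p0]xxy
Step 3: δ(p0, x) = (p1, x, L) → [p1]□xxy

After 3 steps, the tape (ignoring leading/trailing blanks) is: xxy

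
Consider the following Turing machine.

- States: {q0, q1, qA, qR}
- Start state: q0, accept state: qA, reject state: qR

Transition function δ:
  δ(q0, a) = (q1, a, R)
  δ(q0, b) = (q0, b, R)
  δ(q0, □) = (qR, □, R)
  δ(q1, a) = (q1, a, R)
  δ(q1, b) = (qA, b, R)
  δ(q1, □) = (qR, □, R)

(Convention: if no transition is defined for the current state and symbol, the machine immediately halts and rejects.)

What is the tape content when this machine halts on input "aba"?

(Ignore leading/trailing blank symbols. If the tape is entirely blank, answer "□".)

Execution trace:
Initial: [q0]aba
Step 1: δ(q0, a) = (q1, a, R) → a[q1]ba
Step 2: δ(q1, b) = (qA, b, R) → ab[qA]a

The machine reaches the accept state qA and halts.

Final tape (ignoring leading/trailing blanks): aba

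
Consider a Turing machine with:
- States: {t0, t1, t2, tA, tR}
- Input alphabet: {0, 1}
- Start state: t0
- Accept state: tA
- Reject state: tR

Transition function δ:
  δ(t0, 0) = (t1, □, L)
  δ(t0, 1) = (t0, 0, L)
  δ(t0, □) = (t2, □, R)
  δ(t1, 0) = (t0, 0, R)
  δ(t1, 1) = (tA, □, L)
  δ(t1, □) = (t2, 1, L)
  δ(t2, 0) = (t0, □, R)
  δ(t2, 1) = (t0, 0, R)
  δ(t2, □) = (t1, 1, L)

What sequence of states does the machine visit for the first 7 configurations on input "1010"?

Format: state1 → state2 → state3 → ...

Execution trace:
Initial: [t0]1010
Step 1: δ(t0, 1) = (t0, 0, L) → [t0]□0010
Step 2: δ(t0, □) = (t2, □, R) → □[t2]0010
Step 3: δ(t2, 0) = (t0, □, R) → □□[t0]010
Step 4: δ(t0, 0) = (t1, □, L) → □[t1]□□10
Step 5: δ(t1, □) = (t2, 1, L) → [t2]□1□10
Step 6: δ(t2, □) = (t1, 1, L) → [t1]□11□10

State sequence: t0 → t0 → t2 → t0 → t1 → t2 → t1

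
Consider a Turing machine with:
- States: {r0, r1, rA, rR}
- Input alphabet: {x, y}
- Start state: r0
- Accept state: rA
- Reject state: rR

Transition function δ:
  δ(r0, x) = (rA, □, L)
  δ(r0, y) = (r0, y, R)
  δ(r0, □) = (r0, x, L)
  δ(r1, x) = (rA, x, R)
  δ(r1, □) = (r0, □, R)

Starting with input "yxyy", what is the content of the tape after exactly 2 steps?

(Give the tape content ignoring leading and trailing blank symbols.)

Execution trace:
Initial: [r0]yxyy
Step 1: δ(r0, y) = (r0, y, R) → y[r0]xyy
Step 2: δ(r0, x) = (rA, □, L) → [rA]y□yy

The machine reaches the accept state rA and halts.

After 2 steps, the tape (ignoring leading/trailing blanks) is: y□yy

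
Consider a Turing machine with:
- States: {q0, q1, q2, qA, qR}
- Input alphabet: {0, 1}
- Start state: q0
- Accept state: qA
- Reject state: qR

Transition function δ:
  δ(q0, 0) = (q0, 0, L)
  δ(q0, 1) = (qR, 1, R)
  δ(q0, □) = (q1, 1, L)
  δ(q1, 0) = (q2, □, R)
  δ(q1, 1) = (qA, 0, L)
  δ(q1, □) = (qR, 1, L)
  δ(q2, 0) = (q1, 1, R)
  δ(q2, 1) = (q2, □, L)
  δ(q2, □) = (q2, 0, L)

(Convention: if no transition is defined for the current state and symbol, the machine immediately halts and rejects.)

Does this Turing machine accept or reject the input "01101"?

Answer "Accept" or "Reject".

Execution trace:
Initial: [q0]01101
Step 1: δ(q0, 0) = (q0, 0, L) → [q0]□01101
Step 2: δ(q0, □) = (q1, 1, L) → [q1]□101101
Step 3: δ(q1, □) = (qR, 1, L) → [qR]□1101101

The machine reaches the reject state qR and halts.

Answer: Reject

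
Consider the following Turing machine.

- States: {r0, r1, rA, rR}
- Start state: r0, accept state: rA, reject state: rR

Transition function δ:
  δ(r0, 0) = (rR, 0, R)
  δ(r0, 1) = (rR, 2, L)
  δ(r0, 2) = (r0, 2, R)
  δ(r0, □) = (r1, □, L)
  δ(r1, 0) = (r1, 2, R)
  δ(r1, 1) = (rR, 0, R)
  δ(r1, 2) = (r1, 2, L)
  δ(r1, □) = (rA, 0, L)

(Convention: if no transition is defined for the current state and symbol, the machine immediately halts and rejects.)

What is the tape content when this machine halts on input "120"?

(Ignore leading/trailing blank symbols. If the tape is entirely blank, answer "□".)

Execution trace:
Initial: [r0]120
Step 1: δ(r0, 1) = (rR, 2, L) → [rR]□220

The machine reaches the reject state rR and halts.

Final tape (ignoring leading/trailing blanks): 220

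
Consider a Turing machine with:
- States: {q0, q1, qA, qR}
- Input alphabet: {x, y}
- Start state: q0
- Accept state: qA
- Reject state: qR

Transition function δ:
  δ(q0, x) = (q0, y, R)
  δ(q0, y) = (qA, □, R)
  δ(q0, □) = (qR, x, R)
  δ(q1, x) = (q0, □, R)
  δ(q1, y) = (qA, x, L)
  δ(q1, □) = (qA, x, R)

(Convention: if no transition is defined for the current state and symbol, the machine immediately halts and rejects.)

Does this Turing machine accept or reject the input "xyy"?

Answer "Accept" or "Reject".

Execution trace:
Initial: [q0]xyy
Step 1: δ(q0, x) = (q0, y, R) → y[q0]yy
Step 2: δ(q0, y) = (qA, □, R) → y□[qA]y

The machine reaches the accept state qA and halts.

Answer: Accept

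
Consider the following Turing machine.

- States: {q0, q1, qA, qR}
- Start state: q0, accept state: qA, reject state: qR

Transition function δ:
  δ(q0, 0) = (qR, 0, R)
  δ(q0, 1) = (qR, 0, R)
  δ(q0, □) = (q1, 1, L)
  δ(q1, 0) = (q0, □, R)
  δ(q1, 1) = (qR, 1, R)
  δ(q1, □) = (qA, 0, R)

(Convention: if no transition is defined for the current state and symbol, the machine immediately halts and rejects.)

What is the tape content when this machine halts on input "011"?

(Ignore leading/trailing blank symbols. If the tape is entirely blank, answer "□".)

Execution trace:
Initial: [q0]011
Step 1: δ(q0, 0) = (qR, 0, R) → 0[qR]11

The machine reaches the reject state qR and halts.

Final tape (ignoring leading/trailing blanks): 011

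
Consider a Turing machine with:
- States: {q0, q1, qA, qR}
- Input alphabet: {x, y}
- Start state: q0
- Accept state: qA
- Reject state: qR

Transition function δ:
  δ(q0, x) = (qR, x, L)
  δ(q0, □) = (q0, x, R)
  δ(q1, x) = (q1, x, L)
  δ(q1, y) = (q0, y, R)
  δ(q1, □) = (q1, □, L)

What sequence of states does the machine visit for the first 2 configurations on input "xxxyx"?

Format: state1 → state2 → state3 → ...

Execution trace:
Initial: [q0]xxxyx
Step 1: δ(q0, x) = (qR, x, L) → [qR]□xxxyx

The machine reaches the reject state qR and halts.

State sequence: q0 → qR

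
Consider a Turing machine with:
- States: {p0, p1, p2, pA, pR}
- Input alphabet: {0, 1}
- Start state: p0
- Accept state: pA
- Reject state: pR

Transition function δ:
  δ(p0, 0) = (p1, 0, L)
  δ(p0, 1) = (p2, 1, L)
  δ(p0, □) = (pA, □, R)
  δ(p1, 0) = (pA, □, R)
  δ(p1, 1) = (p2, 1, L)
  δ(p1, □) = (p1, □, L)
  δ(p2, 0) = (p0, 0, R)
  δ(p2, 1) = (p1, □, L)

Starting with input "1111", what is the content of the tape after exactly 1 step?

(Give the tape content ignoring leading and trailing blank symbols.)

Execution trace:
Initial: [p0]1111
Step 1: δ(p0, 1) = (p2, 1, L) → [p2]□1111

No transition is defined for δ(p2, □). By convention the machine halts and rejects.

After 1 step, the tape (ignoring leading/trailing blanks) is: 1111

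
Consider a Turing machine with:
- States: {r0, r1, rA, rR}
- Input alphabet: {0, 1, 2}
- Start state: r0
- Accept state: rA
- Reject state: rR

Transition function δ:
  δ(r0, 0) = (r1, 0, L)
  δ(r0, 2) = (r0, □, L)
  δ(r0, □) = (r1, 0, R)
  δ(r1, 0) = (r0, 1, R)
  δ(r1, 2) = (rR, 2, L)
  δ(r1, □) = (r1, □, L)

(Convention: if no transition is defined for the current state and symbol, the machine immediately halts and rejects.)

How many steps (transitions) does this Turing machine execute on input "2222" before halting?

Execution trace:
Initial: [r0]2222
Step 1: δ(r0, 2) = (r0, □, L) → [r0]□□222
Step 2: δ(r0, □) = (r1, 0, R) → 0[r1]□222
Step 3: δ(r1, □) = (r1, □, L) → [r1]0□222
Step 4: δ(r1, 0) = (r0, 1, R) → 1[r0]□222
Step 5: δ(r0, □) = (r1, 0, R) → 10[r1]222
Step 6: δ(r1, 2) = (rR, 2, L) → 1[rR]0222

The machine reaches the reject state rR and halts.

The machine executed 6 steps before halting.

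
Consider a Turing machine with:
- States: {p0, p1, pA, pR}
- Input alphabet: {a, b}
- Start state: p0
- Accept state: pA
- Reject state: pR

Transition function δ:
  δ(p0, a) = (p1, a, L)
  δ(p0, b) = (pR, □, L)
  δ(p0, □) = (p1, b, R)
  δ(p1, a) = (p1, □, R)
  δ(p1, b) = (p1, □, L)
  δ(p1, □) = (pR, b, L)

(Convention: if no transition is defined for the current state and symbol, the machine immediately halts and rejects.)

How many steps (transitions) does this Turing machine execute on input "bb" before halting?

Execution trace:
Initial: [p0]bb
Step 1: δ(p0, b) = (pR, □, L) → [pR]□□b

The machine reaches the reject state pR and halts.

The machine executed 1 step before halting.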